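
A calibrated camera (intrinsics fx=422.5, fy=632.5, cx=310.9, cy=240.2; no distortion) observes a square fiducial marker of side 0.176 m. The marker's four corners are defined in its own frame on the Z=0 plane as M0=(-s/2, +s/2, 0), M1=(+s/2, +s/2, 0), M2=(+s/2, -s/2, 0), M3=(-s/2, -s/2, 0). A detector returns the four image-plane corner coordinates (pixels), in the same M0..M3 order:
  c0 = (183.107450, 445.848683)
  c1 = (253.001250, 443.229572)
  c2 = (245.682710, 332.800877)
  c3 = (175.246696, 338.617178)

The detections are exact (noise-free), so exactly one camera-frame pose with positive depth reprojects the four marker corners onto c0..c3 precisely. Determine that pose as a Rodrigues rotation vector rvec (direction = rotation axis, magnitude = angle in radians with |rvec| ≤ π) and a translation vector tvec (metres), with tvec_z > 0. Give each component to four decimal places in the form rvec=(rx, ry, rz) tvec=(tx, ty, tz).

rvec=(0.0690, 0.1631, -0.0831) tvec=(-0.2304, 0.2381, 1.0021)

Intrinsics K: fx=422.5, fy=632.5, cx=310.9, cy=240.2
Marker side s = 0.176 m; corners in marker frame (Z=0):
  M0 = (-0.0880, +0.0880, 0)
  M1 = (+0.0880, +0.0880, 0)
  M2 = (+0.0880, -0.0880, 0)
  M3 = (-0.0880, -0.0880, 0)
Detected image corners:
  c0 = (183.107450, 445.848683) px
  c1 = (253.001250, 443.229572) px
  c2 = (245.682710, 332.800877) px
  c3 = (175.246696, 338.617178) px
Planar DLT: solve 8×8 A·h = b for H (H[2,2]=1):
  H  [+363.40418 +56.36601 +213.77219]
  H  [-88.10126 +642.29364 +390.45008]
  H  [-0.16453 +0.06170 +1.00000]
B = K⁻¹H; ‖b₁‖=0.997857, ‖b₂‖=0.997856; λ = 2/(‖b₁‖+‖b₂‖) = 1.002148, sign → tz>0 ⇒ λ=+1.002148
r₁ = λ·B[:,0] = (+0.98331,-0.07697,-0.16488); r₂ = λ·B[:,1] = (+0.08819,+0.99418,+0.06184)
r₃ = r₁×r₂ = (+0.15916,-0.07535,+0.98437); SVD([r₁ r₂ r₃]) → R = UVᵀ:
  R  [+0.98331 +0.08819 +0.15916]
  R  [-0.07697 +0.99418 -0.07535]
  R  [-0.16488 +0.06184 +0.98437]
t = (-0.23038, +0.23806, +1.00215) m
tr R = 2.961860; θ = arccos((tr R − 1)/2) = 0.195605 rad = 11.207°
axis k = ((R−Rᵀ)₃₂, (R−Rᵀ)₁₃, (R−Rᵀ)₂₁) / (2 sinθ) = (+0.352908, +0.833615, -0.424901)
rvec = θ·k = (+0.069031, +0.163060, -0.083113)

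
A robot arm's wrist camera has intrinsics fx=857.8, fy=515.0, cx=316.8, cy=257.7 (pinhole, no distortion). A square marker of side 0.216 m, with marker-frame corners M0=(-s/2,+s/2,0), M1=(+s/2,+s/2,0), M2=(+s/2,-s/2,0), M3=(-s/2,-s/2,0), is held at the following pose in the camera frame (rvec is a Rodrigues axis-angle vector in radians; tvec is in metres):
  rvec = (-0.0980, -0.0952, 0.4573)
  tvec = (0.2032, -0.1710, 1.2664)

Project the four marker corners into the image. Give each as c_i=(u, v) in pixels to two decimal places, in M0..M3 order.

c0=(357.90, 207.04) c1=(488.57, 246.86) c2=(547.97, 169.87) c3=(420.57, 129.92)

Intrinsics K: fx=857.8, fy=515.0, cx=316.8, cy=257.7
Marker side s = 0.216 m; corners in marker frame (Z=0):
  M0 = (-0.1080, +0.1080, 0)
  M1 = (+0.1080, +0.1080, 0)
  M2 = (+0.1080, -0.1080, 0)
  M3 = (-0.1080, -0.1080, 0)
rvec = (-0.0980, -0.0952, 0.4573), |rvec| = θ = 0.47727 rad = 27.346°
Rodrigues: sinθ=0.45936, 1−cosθ=0.11175; R = I + sinθ·[k]× + (1−cosθ)·[k]×²:
    [+0.89296 -0.43556 -0.11361]
    [+0.44471 +0.89270 +0.07296]
    [+0.06964 -0.11568 +0.99084]
t = (0.2032, -0.1710, 1.2664) m
M0: Pc = R·M0+t = (+0.05972, -0.12262, +1.24639); u = 857.8·(+0.05972)/1.24639 + 316.8 = 357.9010, v = 515.0·(-0.12262)/1.24639 + 257.7 = 207.0350
M1: Pc = R·M1+t = (+0.25260, -0.02656, +1.26143); u = 857.8·(+0.25260)/1.26143 + 316.8 = 488.5735, v = 515.0·(-0.02656)/1.26143 + 257.7 = 246.8565
M2: Pc = R·M2+t = (+0.34668, -0.21938, +1.28641); u = 857.8·(+0.34668)/1.28641 + 316.8 = 547.9714, v = 515.0·(-0.21938)/1.28641 + 257.7 = 169.8730
M3: Pc = R·M3+t = (+0.15380, -0.31544, +1.27137); u = 857.8·(+0.15380)/1.27137 + 316.8 = 420.5698, v = 515.0·(-0.31544)/1.27137 + 257.7 = 129.9233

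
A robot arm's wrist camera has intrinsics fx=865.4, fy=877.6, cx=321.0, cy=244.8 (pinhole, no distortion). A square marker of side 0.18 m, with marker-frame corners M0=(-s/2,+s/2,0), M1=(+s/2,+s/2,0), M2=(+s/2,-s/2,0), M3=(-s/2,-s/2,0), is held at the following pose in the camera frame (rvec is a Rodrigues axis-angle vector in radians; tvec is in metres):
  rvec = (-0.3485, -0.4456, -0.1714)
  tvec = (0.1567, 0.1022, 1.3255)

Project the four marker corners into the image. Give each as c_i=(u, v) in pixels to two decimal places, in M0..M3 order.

Intrinsics K: fx=865.4, fy=877.6, cx=321.0, cy=244.8
Marker side s = 0.18 m; corners in marker frame (Z=0):
  M0 = (-0.0900, +0.0900, 0)
  M1 = (+0.0900, +0.0900, 0)
  M2 = (+0.0900, -0.0900, 0)
  M3 = (-0.0900, -0.0900, 0)
rvec = (-0.3485, -0.4456, -0.1714), |rvec| = θ = 0.59109 rad = 33.867°
Rodrigues: sinθ=0.55727, 1−cosθ=0.16967; R = I + sinθ·[k]× + (1−cosθ)·[k]×²:
    [+0.88931 +0.23700 -0.39109]
    [-0.08618 +0.92676 +0.36565]
    [+0.44911 -0.29147 +0.84460]
t = (0.1567, 0.1022, 1.3255) m
M0: Pc = R·M0+t = (+0.09799, +0.19336, +1.25885); u = 865.4·(+0.09799)/1.25885 + 321.0 = 388.3652, v = 877.6·(+0.19336)/1.25885 + 244.8 = 379.6030
M1: Pc = R·M1+t = (+0.25807, +0.17785, +1.33969); u = 865.4·(+0.25807)/1.33969 + 321.0 = 487.7048, v = 877.6·(+0.17785)/1.33969 + 244.8 = 361.3068
M2: Pc = R·M2+t = (+0.21541, +0.01104, +1.39215); u = 865.4·(+0.21541)/1.39215 + 321.0 = 454.9034, v = 877.6·(+0.01104)/1.39215 + 244.8 = 251.7568
M3: Pc = R·M3+t = (+0.05533, +0.02655, +1.31131); u = 865.4·(+0.05533)/1.31131 + 321.0 = 357.5161, v = 877.6·(+0.02655)/1.31131 + 244.8 = 262.5675

c0=(388.37, 379.60) c1=(487.70, 361.31) c2=(454.90, 251.76) c3=(357.52, 262.57)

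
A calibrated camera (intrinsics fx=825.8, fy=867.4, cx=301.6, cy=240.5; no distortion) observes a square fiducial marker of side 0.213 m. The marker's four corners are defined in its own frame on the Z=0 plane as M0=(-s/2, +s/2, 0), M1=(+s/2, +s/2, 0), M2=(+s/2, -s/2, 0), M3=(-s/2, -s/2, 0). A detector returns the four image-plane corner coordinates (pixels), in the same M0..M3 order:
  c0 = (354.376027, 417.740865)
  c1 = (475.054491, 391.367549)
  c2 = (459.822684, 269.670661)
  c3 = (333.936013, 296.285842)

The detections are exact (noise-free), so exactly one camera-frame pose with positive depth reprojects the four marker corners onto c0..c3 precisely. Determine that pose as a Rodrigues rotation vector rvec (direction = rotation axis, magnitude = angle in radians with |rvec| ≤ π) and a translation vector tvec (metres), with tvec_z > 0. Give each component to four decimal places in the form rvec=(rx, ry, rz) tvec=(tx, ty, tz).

rvec=(0.2675, -0.0719, -0.1879) tvec=(0.1761, 0.1675, 1.3905)

Intrinsics K: fx=825.8, fy=867.4, cx=301.6, cy=240.5
Marker side s = 0.213 m; corners in marker frame (Z=0):
  M0 = (-0.1065, +0.1065, 0)
  M1 = (+0.1065, +0.1065, 0)
  M2 = (+0.1065, -0.1065, 0)
  M3 = (-0.1065, -0.1065, 0)
Detected image corners:
  c0 = (354.376027, 417.740865) px
  c1 = (475.054491, 391.367549) px
  c2 = (459.822684, 269.670661) px
  c3 = (333.936013, 296.285842) px
Planar DLT: solve 8×8 A·h = b for H (H[2,2]=1):
  H  [+591.86857 +162.25071 +406.19680]
  H  [-113.08274 +637.32956 +344.97315]
  H  [+0.03285 +0.19359 +1.00000]
B = K⁻¹H; ‖b₁‖=0.719145, ‖b₂‖=0.719145; λ = 2/(‖b₁‖+‖b₂‖) = 1.390539, sign → tz>0 ⇒ λ=+1.390539
r₁ = λ·B[:,0] = (+0.97995,-0.19395,+0.04568); r₂ = λ·B[:,1] = (+0.17490,+0.94707,+0.26919)
r₃ = r₁×r₂ = (-0.09547,-0.25580,+0.96200); SVD([r₁ r₂ r₃]) → R = UVᵀ:
  R  [+0.97995 +0.17490 -0.09547]
  R  [-0.19395 +0.94707 -0.25580]
  R  [+0.04568 +0.26919 +0.96200]
t = (+0.17613, +0.16748, +1.39054) m
tr R = 2.889025; θ = arccos((tr R − 1)/2) = 0.334689 rad = 19.176°
axis k = ((R−Rᵀ)₃₂, (R−Rᵀ)₁₃, (R−Rᵀ)₂₁) / (2 sinθ) = (+0.799136, -0.214844, -0.561448)
rvec = θ·k = (+0.267462, -0.071906, -0.187910)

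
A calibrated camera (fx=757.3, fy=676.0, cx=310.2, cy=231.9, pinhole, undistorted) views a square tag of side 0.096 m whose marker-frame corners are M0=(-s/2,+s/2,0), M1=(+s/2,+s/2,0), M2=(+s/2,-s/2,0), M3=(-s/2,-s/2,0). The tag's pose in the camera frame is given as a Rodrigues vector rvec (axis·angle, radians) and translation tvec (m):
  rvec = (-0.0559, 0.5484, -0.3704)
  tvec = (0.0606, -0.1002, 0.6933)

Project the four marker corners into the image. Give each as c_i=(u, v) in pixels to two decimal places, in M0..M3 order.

c0=(351.28, 195.50) c1=(440.88, 157.73) c2=(402.75, 69.86) c3=(317.45, 112.70)

Intrinsics K: fx=757.3, fy=676.0, cx=310.2, cy=231.9
Marker side s = 0.096 m; corners in marker frame (Z=0):
  M0 = (-0.0480, +0.0480, 0)
  M1 = (+0.0480, +0.0480, 0)
  M2 = (+0.0480, -0.0480, 0)
  M3 = (-0.0480, -0.0480, 0)
rvec = (-0.0559, 0.5484, -0.3704), |rvec| = θ = 0.66413 rad = 38.052°
Rodrigues: sinθ=0.61637, 1−cosθ=0.21254; R = I + sinθ·[k]× + (1−cosθ)·[k]×²:
    [+0.78896 +0.32899 +0.51894]
    [-0.35854 +0.93238 -0.04600]
    [-0.49899 -0.14977 +0.85357]
t = (0.0606, -0.1002, 0.6933) m
M0: Pc = R·M0+t = (+0.03852, -0.03824, +0.71006); u = 757.3·(+0.03852)/0.71006 + 310.2 = 351.2842, v = 676.0·(-0.03824)/0.71006 + 231.9 = 195.4983
M1: Pc = R·M1+t = (+0.11426, -0.07266, +0.66216); u = 757.3·(+0.11426)/0.66216 + 310.2 = 440.8792, v = 676.0·(-0.07266)/0.66216 + 231.9 = 157.7258
M2: Pc = R·M2+t = (+0.08268, -0.16216, +0.67654); u = 757.3·(+0.08268)/0.67654 + 310.2 = 402.7484, v = 676.0·(-0.16216)/0.67654 + 231.9 = 69.8647
M3: Pc = R·M3+t = (+0.00694, -0.12774, +0.72444); u = 757.3·(+0.00694)/0.72444 + 310.2 = 317.4529, v = 676.0·(-0.12774)/0.72444 + 231.9 = 112.6973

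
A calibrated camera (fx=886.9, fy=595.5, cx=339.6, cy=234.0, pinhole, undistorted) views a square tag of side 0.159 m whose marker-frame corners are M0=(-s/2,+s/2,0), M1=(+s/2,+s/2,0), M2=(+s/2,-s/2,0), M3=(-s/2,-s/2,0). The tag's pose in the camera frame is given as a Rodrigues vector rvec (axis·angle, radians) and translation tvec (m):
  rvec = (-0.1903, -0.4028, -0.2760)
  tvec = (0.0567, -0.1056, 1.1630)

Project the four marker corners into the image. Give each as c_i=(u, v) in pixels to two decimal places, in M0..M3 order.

Intrinsics K: fx=886.9, fy=595.5, cx=339.6, cy=234.0
Marker side s = 0.159 m; corners in marker frame (Z=0):
  M0 = (-0.0795, +0.0795, 0)
  M1 = (+0.0795, +0.0795, 0)
  M2 = (+0.0795, -0.0795, 0)
  M3 = (-0.0795, -0.0795, 0)
rvec = (-0.1903, -0.4028, -0.2760), |rvec| = θ = 0.52406 rad = 30.026°
Rodrigues: sinθ=0.50040, 1−cosθ=0.13420; R = I + sinθ·[k]× + (1−cosθ)·[k]×²:
    [+0.88349 +0.30100 -0.35895]
    [-0.22608 +0.94508 +0.23603]
    [+0.41028 -0.12738 +0.90302]
t = (0.0567, -0.1056, 1.1630) m
M0: Pc = R·M0+t = (+0.01039, -0.01249, +1.12026); u = 886.9·(+0.01039)/1.12026 + 339.6 = 347.8270, v = 595.5·(-0.01249)/1.12026 + 234.0 = 227.3592
M1: Pc = R·M1+t = (+0.15087, -0.04844, +1.18549); u = 886.9·(+0.15087)/1.18549 + 339.6 = 452.4679, v = 595.5·(-0.04844)/1.18549 + 234.0 = 209.6676
M2: Pc = R·M2+t = (+0.10301, -0.19871, +1.20574); u = 886.9·(+0.10301)/1.20574 + 339.6 = 415.3691, v = 595.5·(-0.19871)/1.20574 + 234.0 = 135.8613
M3: Pc = R·M3+t = (-0.03747, -0.16276, +1.14051); u = 886.9·(-0.03747)/1.14051 + 339.6 = 310.4645, v = 595.5·(-0.16276)/1.14051 + 234.0 = 149.0171

c0=(347.83, 227.36) c1=(452.47, 209.67) c2=(415.37, 135.86) c3=(310.46, 149.02)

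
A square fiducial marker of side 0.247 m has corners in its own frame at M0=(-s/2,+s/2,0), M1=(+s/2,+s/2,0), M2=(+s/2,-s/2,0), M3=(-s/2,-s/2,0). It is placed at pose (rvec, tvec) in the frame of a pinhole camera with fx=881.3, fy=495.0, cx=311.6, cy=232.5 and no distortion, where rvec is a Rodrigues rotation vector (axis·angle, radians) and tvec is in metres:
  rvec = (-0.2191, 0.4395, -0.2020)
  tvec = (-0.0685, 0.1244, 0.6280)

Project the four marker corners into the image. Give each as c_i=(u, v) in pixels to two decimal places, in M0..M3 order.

Intrinsics K: fx=881.3, fy=495.0, cx=311.6, cy=232.5
Marker side s = 0.247 m; corners in marker frame (Z=0):
  M0 = (-0.1235, +0.1235, 0)
  M1 = (+0.1235, +0.1235, 0)
  M2 = (+0.1235, -0.1235, 0)
  M3 = (-0.1235, -0.1235, 0)
rvec = (-0.2191, 0.4395, -0.2020), |rvec| = θ = 0.53101 rad = 30.424°
Rodrigues: sinθ=0.50640, 1−cosθ=0.13770; R = I + sinθ·[k]× + (1−cosθ)·[k]×²:
    [+0.88574 +0.14561 +0.44075]
    [-0.23967 +0.95663 +0.16559]
    [-0.39752 -0.25230 +0.88222]
t = (-0.0685, 0.1244, 0.6280) m
M0: Pc = R·M0+t = (-0.15991, +0.27214, +0.64593); u = 881.3·(-0.15991)/0.64593 + 311.6 = 93.4278, v = 495.0·(+0.27214)/0.64593 + 232.5 = 441.0515
M1: Pc = R·M1+t = (+0.05887, +0.21294, +0.54775); u = 881.3·(+0.05887)/0.54775 + 311.6 = 406.3229, v = 495.0·(+0.21294)/0.54775 + 232.5 = 424.9388
M2: Pc = R·M2+t = (+0.02291, -0.02334, +0.61007); u = 881.3·(+0.02291)/0.61007 + 311.6 = 344.6896, v = 495.0·(-0.02334)/0.61007 + 232.5 = 213.5602
M3: Pc = R·M3+t = (-0.19587, +0.03586, +0.70825); u = 881.3·(-0.19587)/0.70825 + 311.6 = 67.8705, v = 495.0·(+0.03586)/0.70825 + 232.5 = 257.5592

c0=(93.43, 441.05) c1=(406.32, 424.94) c2=(344.69, 213.56) c3=(67.87, 257.56)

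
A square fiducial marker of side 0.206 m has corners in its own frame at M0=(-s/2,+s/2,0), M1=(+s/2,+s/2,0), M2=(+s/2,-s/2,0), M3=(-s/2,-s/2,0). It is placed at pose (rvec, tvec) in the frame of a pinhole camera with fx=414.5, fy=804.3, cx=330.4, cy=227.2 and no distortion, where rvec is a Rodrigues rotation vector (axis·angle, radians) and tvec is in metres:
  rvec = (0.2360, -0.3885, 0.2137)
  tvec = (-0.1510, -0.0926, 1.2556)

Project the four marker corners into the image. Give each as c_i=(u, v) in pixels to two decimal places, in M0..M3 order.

Intrinsics K: fx=414.5, fy=804.3, cx=330.4, cy=227.2
Marker side s = 0.206 m; corners in marker frame (Z=0):
  M0 = (-0.1030, +0.1030, 0)
  M1 = (+0.1030, +0.1030, 0)
  M2 = (+0.1030, -0.1030, 0)
  M3 = (-0.1030, -0.1030, 0)
rvec = (0.2360, -0.3885, 0.2137), |rvec| = θ = 0.50229 rad = 28.779°
Rodrigues: sinθ=0.48143, 1−cosθ=0.12352; R = I + sinθ·[k]× + (1−cosθ)·[k]×²:
    [+0.90375 -0.24971 -0.34768]
    [+0.15994 +0.95037 -0.26685]
    [+0.39706 +0.18556 +0.89884]
t = (-0.1510, -0.0926, 1.2556) m
M0: Pc = R·M0+t = (-0.26981, -0.01119, +1.23382); u = 414.5·(-0.26981)/1.23382 + 330.4 = 239.7585, v = 804.3·(-0.01119)/1.23382 + 227.2 = 219.9086
M1: Pc = R·M1+t = (-0.08363, +0.02176, +1.31561); u = 414.5·(-0.08363)/1.31561 + 330.4 = 304.0499, v = 804.3·(+0.02176)/1.31561 + 227.2 = 240.5045
M2: Pc = R·M2+t = (-0.03219, -0.17401, +1.27738); u = 414.5·(-0.03219)/1.27738 + 330.4 = 319.9536, v = 804.3·(-0.17401)/1.27738 + 227.2 = 117.6323
M3: Pc = R·M3+t = (-0.21837, -0.20696, +1.19559); u = 414.5·(-0.21837)/1.19559 + 330.4 = 254.6947, v = 804.3·(-0.20696)/1.19559 + 227.2 = 87.9719

c0=(239.76, 219.91) c1=(304.05, 240.50) c2=(319.95, 117.63) c3=(254.69, 87.97)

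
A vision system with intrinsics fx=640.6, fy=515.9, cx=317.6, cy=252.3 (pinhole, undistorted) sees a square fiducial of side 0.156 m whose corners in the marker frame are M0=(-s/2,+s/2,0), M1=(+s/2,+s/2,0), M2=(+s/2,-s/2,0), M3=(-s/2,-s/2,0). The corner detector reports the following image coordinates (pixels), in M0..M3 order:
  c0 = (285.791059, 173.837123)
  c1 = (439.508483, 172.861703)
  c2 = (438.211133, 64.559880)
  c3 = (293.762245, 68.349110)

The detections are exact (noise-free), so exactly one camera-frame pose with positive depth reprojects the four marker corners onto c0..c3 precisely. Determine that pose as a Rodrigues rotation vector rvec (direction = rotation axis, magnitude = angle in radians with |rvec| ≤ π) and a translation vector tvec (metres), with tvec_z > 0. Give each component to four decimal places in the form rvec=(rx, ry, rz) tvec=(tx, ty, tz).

rvec=(-0.2762, 0.1175, 0.0269) tvec=(0.0480, -0.1746, 0.6720)

Intrinsics K: fx=640.6, fy=515.9, cx=317.6, cy=252.3
Marker side s = 0.156 m; corners in marker frame (Z=0):
  M0 = (-0.0780, +0.0780, 0)
  M1 = (+0.0780, +0.0780, 0)
  M2 = (+0.0780, -0.0780, 0)
  M3 = (-0.0780, -0.0780, 0)
Detected image corners:
  c0 = (285.791059, 173.837123) px
  c1 = (439.508483, 172.861703) px
  c2 = (438.211133, 64.559880) px
  c3 = (293.762245, 68.349110) px
Planar DLT: solve 8×8 A·h = b for H (H[2,2]=1):
  H  [+889.98613 -168.44212 +363.33737]
  H  [-36.86206 +636.83771 +118.24046]
  H  [-0.17771 -0.40250 +1.00000]
B = K⁻¹H; ‖b₁‖=1.488136, ‖b₂‖=1.488136; λ = 2/(‖b₁‖+‖b₂‖) = 0.671982, sign → tz>0 ⇒ λ=+0.671982
r₁ = λ·B[:,0] = (+0.99279,+0.01039,-0.11942); r₂ = λ·B[:,1] = (-0.04260,+0.96178,-0.27048)
r₃ = r₁×r₂ = (+0.11204,+0.27361,+0.95529); SVD([r₁ r₂ r₃]) → R = UVᵀ:
  R  [+0.99279 -0.04260 +0.11204]
  R  [+0.01039 +0.96178 +0.27361]
  R  [-0.11942 -0.27048 +0.95529]
t = (+0.04798, -0.17462, +0.67198) m
tr R = 2.909866; θ = arccos((tr R − 1)/2) = 0.301363 rad = 17.267°
axis k = ((R−Rᵀ)₃₂, (R−Rᵀ)₁₃, (R−Rᵀ)₂₁) / (2 sinθ) = (-0.916523, +0.389898, +0.089249)
rvec = θ·k = (-0.276206, +0.117501, +0.026896)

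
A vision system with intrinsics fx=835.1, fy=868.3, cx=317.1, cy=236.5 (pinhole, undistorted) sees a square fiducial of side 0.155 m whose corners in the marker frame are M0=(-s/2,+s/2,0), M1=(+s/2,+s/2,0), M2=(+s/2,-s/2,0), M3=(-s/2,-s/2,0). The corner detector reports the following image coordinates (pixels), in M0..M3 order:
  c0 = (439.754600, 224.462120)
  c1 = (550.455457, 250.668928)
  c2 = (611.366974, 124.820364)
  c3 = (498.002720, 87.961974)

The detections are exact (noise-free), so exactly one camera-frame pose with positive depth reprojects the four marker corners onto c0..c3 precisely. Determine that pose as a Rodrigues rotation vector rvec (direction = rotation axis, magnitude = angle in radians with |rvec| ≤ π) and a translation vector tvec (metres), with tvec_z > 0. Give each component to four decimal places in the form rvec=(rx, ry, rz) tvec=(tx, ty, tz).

Intrinsics K: fx=835.1, fy=868.3, cx=317.1, cy=236.5
Marker side s = 0.155 m; corners in marker frame (Z=0):
  M0 = (-0.0775, +0.0775, 0)
  M1 = (+0.0775, +0.0775, 0)
  M2 = (+0.0775, -0.0775, 0)
  M3 = (-0.0775, -0.0775, 0)
Detected image corners:
  c0 = (439.754600, 224.462120) px
  c1 = (550.455457, 250.668928) px
  c2 = (611.366974, 124.820364) px
  c3 = (498.002720, 87.961974) px
Planar DLT: solve 8×8 A·h = b for H (H[2,2]=1):
  H  [+949.19041 -183.62985 +525.88526]
  H  [+276.67812 +911.00690 +174.45285]
  H  [+0.43181 +0.38302 +1.00000]
B = K⁻¹H; ‖b₁‖=1.083019, ‖b₂‖=1.083019; λ = 2/(‖b₁‖+‖b₂‖) = 0.923345, sign → tz>0 ⇒ λ=+0.923345
r₁ = λ·B[:,0] = (+0.89810,+0.18562,+0.39871); r₂ = λ·B[:,1] = (-0.33732,+0.87243,+0.35366)
r₃ = r₁×r₂ = (-0.28220,-0.45211,+0.84614); SVD([r₁ r₂ r₃]) → R = UVᵀ:
  R  [+0.89810 -0.33732 -0.28220]
  R  [+0.18562 +0.87243 -0.45211]
  R  [+0.39871 +0.35366 +0.84614]
t = (+0.23085, -0.06598, +0.92335) m
tr R = 2.616672; θ = arccos((tr R − 1)/2) = 0.629476 rad = 36.066°
axis k = ((R−Rᵀ)₃₂, (R−Rᵀ)₁₃, (R−Rᵀ)₂₁) / (2 sinθ) = (+0.684337, -0.578296, +0.444135)
rvec = θ·k = (+0.430774, -0.364024, +0.279572)

rvec=(0.4308, -0.3640, 0.2796) tvec=(0.2308, -0.0660, 0.9233)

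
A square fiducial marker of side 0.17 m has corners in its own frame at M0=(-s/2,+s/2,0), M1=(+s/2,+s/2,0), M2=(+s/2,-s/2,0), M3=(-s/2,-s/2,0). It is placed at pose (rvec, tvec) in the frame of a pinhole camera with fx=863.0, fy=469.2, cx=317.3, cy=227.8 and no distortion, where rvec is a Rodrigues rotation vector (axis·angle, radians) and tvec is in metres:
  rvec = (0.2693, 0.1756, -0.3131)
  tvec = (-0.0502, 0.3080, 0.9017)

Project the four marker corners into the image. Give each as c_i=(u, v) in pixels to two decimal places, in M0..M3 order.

Intrinsics K: fx=863.0, fy=469.2, cx=317.3, cy=227.8
Marker side s = 0.17 m; corners in marker frame (Z=0):
  M0 = (-0.0850, +0.0850, 0)
  M1 = (+0.0850, +0.0850, 0)
  M2 = (+0.0850, -0.0850, 0)
  M3 = (-0.0850, -0.0850, 0)
rvec = (0.2693, 0.1756, -0.3131), |rvec| = θ = 0.44876 rad = 25.712°
Rodrigues: sinθ=0.43385, 1−cosθ=0.09902; R = I + sinθ·[k]× + (1−cosθ)·[k]×²:
    [+0.93664 +0.32595 +0.12831]
    [-0.27945 +0.91614 -0.28738]
    [-0.21122 +0.23332 +0.94918]
t = (-0.0502, 0.3080, 0.9017) m
M0: Pc = R·M0+t = (-0.10211, +0.40963, +0.93949); u = 863.0·(-0.10211)/0.93949 + 317.3 = 223.5040, v = 469.2·(+0.40963)/0.93949 + 227.8 = 432.3758
M1: Pc = R·M1+t = (+0.05712, +0.36212, +0.90358); u = 863.0·(+0.05712)/0.90358 + 317.3 = 371.8547, v = 469.2·(+0.36212)/0.90358 + 227.8 = 415.8373
M2: Pc = R·M2+t = (+0.00171, +0.20637, +0.86391); u = 863.0·(+0.00171)/0.86391 + 317.3 = 319.0072, v = 469.2·(+0.20637)/0.86391 + 227.8 = 339.8841
M3: Pc = R·M3+t = (-0.15752, +0.25388, +0.89982); u = 863.0·(-0.15752)/0.89982 + 317.3 = 166.2260, v = 469.2·(+0.25388)/0.89982 + 227.8 = 360.1827

c0=(223.50, 432.38) c1=(371.85, 415.84) c2=(319.01, 339.88) c3=(166.23, 360.18)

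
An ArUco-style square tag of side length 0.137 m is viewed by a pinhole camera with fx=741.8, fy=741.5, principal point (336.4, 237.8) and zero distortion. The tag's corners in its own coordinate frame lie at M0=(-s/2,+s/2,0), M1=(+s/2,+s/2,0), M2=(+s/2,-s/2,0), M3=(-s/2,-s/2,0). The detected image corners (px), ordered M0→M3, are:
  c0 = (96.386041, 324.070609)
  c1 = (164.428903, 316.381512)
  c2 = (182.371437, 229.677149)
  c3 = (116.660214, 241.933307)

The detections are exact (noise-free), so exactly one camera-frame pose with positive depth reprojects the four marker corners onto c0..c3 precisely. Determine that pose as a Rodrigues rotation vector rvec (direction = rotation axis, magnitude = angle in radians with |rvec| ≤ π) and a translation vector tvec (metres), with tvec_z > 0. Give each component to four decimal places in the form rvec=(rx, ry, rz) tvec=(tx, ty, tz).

rvec=(-0.4540, 0.5371, -0.0211) tvec=(-0.2958, 0.0589, 1.1126)

Intrinsics K: fx=741.8, fy=741.5, cx=336.4, cy=237.8
Marker side s = 0.137 m; corners in marker frame (Z=0):
  M0 = (-0.0685, +0.0685, 0)
  M1 = (+0.0685, +0.0685, 0)
  M2 = (+0.0685, -0.0685, 0)
  M3 = (-0.0685, -0.0685, 0)
Detected image corners:
  c0 = (96.386041, 324.070609) px
  c1 = (164.428903, 316.381512) px
  c2 = (182.371437, 229.677149) px
  c3 = (116.660214, 241.933307) px
Planar DLT: solve 8×8 A·h = b for H (H[2,2]=1):
  H  [+426.37860 -192.93892 +139.20309]
  H  [-195.49479 +510.02245 +277.06671]
  H  [-0.43979 -0.38014 +1.00000]
B = K⁻¹H; ‖b₁‖=0.898820, ‖b₂‖=0.898819; λ = 2/(‖b₁‖+‖b₂‖) = 1.112570, sign → tz>0 ⇒ λ=+1.112570
r₁ = λ·B[:,0] = (+0.86138,-0.13641,-0.48929); r₂ = λ·B[:,1] = (-0.09758,+0.90089,-0.42294)
r₃ = r₁×r₂ = (+0.49849,+0.41205,+0.76270); SVD([r₁ r₂ r₃]) → R = UVᵀ:
  R  [+0.86138 -0.09758 +0.49849]
  R  [-0.13641 +0.90089 +0.41205]
  R  [-0.48929 -0.42294 +0.76270]
t = (-0.29576, +0.05892, +1.11257) m
tr R = 2.524977; θ = arccos((tr R − 1)/2) = 0.703645 rad = 40.316°
axis k = ((R−Rᵀ)₃₂, (R−Rᵀ)₁₃, (R−Rᵀ)₂₁) / (2 sinθ) = (-0.645278, +0.763358, -0.030010)
rvec = θ·k = (-0.454047, +0.537134, -0.021116)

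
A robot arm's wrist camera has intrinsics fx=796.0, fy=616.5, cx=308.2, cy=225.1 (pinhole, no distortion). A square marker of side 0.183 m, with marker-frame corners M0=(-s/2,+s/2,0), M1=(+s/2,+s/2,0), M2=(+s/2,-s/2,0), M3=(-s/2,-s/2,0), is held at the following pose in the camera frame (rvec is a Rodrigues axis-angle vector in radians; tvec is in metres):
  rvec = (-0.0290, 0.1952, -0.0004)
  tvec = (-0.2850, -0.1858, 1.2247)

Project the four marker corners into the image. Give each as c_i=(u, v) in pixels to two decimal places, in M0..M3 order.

c0=(67.45, 178.34) c1=(179.01, 176.66) c2=(179.87, 83.64) c3=(68.75, 87.96)

Intrinsics K: fx=796.0, fy=616.5, cx=308.2, cy=225.1
Marker side s = 0.183 m; corners in marker frame (Z=0):
  M0 = (-0.0915, +0.0915, 0)
  M1 = (+0.0915, +0.0915, 0)
  M2 = (+0.0915, -0.0915, 0)
  M3 = (-0.0915, -0.0915, 0)
rvec = (-0.0290, 0.1952, -0.0004), |rvec| = θ = 0.19734 rad = 11.307°
Rodrigues: sinθ=0.19606, 1−cosθ=0.01941; R = I + sinθ·[k]× + (1−cosθ)·[k]×²:
    [+0.98101 -0.00242 +0.19394]
    [-0.00322 +0.99958 +0.02877]
    [-0.19393 -0.02885 +0.98059]
t = (-0.2850, -0.1858, 1.2247) m
M0: Pc = R·M0+t = (-0.37498, -0.09404, +1.23980); u = 796.0·(-0.37498)/1.23980 + 308.2 = 67.4464, v = 616.5·(-0.09404)/1.23980 + 225.1 = 178.3362
M1: Pc = R·M1+t = (-0.19546, -0.09463, +1.20432); u = 796.0·(-0.19546)/1.20432 + 308.2 = 179.0099, v = 616.5·(-0.09463)/1.20432 + 225.1 = 176.6566
M2: Pc = R·M2+t = (-0.19502, -0.27756, +1.20960); u = 796.0·(-0.19502)/1.20960 + 308.2 = 179.8657, v = 616.5·(-0.27756)/1.20960 + 225.1 = 83.6367
M3: Pc = R·M3+t = (-0.37454, -0.27697, +1.24508); u = 796.0·(-0.37454)/1.24508 + 308.2 = 68.7509, v = 616.5·(-0.27697)/1.24508 + 225.1 = 87.9605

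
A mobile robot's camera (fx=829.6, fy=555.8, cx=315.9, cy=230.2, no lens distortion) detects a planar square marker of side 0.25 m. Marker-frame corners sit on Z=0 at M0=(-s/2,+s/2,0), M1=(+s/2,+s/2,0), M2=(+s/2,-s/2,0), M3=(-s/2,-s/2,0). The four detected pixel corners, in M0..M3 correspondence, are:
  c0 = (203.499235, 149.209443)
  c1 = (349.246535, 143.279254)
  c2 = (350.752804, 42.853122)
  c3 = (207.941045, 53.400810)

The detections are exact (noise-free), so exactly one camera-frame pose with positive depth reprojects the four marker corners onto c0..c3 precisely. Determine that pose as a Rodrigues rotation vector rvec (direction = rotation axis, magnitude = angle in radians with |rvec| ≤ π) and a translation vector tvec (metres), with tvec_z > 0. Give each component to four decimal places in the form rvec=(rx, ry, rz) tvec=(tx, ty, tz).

Intrinsics K: fx=829.6, fy=555.8, cx=315.9, cy=230.2
Marker side s = 0.25 m; corners in marker frame (Z=0):
  M0 = (-0.1250, +0.1250, 0)
  M1 = (+0.1250, +0.1250, 0)
  M2 = (+0.1250, -0.1250, 0)
  M3 = (-0.1250, -0.1250, 0)
Detected image corners:
  c0 = (203.499235, 149.209443) px
  c1 = (349.246535, 143.279254) px
  c2 = (350.752804, 42.853122) px
  c3 = (207.941045, 53.400810) px
Planar DLT: solve 8×8 A·h = b for H (H[2,2]=1):
  H  [+522.75716 -35.77240 +276.11362]
  H  [-52.04599 +383.94303 +96.76250]
  H  [-0.19542 -0.08541 +1.00000]
B = K⁻¹H; ‖b₁‖=0.731252, ‖b₂‖=0.731252; λ = 2/(‖b₁‖+‖b₂‖) = 1.367517, sign → tz>0 ⇒ λ=+1.367517
r₁ = λ·B[:,0] = (+0.96347,-0.01737,-0.26723); r₂ = λ·B[:,1] = (-0.01449,+0.99305,-0.11680)
r₃ = r₁×r₂ = (+0.26741,+0.11641,+0.95653); SVD([r₁ r₂ r₃]) → R = UVᵀ:
  R  [+0.96347 -0.01449 +0.26741]
  R  [-0.01737 +0.99305 +0.11641]
  R  [-0.26723 -0.11680 +0.95653]
t = (-0.06558, -0.32832, +1.36752) m
tr R = 2.913050; θ = arccos((tr R − 1)/2) = 0.295951 rad = 16.957°
axis k = ((R−Rᵀ)₃₂, (R−Rᵀ)₁₃, (R−Rᵀ)₂₁) / (2 sinθ) = (-0.399818, +0.916581, -0.004943)
rvec = θ·k = (-0.118326, +0.271263, -0.001463)

rvec=(-0.1183, 0.2713, -0.0015) tvec=(-0.0656, -0.3283, 1.3675)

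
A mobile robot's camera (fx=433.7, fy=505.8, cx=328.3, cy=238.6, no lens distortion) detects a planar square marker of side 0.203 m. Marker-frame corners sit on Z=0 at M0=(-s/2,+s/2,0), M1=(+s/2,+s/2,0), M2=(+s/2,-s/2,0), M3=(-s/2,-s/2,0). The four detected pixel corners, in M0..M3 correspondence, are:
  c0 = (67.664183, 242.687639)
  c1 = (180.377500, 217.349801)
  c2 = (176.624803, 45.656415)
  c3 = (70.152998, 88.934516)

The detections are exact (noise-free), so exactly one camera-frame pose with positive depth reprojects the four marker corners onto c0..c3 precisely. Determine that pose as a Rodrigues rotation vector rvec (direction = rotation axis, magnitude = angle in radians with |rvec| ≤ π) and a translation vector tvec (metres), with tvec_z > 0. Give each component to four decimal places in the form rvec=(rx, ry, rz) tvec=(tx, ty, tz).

rvec=(-0.1502, 0.3828, -0.1136) tvec=(-0.2892, -0.1088, 0.6032)

Intrinsics K: fx=433.7, fy=505.8, cx=328.3, cy=238.6
Marker side s = 0.203 m; corners in marker frame (Z=0):
  M0 = (-0.1015, +0.1015, 0)
  M1 = (+0.1015, +0.1015, 0)
  M2 = (+0.1015, -0.1015, 0)
  M3 = (-0.1015, -0.1015, 0)
Detected image corners:
  c0 = (67.664183, 242.687639) px
  c1 = (180.377500, 217.349801) px
  c2 = (176.624803, 45.656415) px
  c3 = (70.152998, 88.934516) px
Planar DLT: solve 8×8 A·h = b for H (H[2,2]=1):
  H  [+465.02111 -32.10211 +120.35042]
  H  [-259.66822 +757.70416 +147.41621]
  H  [-0.60152 -0.27708 +1.00000]
B = K⁻¹H; ‖b₁‖=1.657705, ‖b₂‖=1.657705; λ = 2/(‖b₁‖+‖b₂‖) = 0.603244, sign → tz>0 ⇒ λ=+0.603244
r₁ = λ·B[:,0] = (+0.92149,-0.13852,-0.36287); r₂ = λ·B[:,1] = (+0.08188,+0.98253,-0.16715)
r₃ = r₁×r₂ = (+0.37968,+0.12432,+0.91673); SVD([r₁ r₂ r₃]) → R = UVᵀ:
  R  [+0.92149 +0.08188 +0.37968]
  R  [-0.13852 +0.98253 +0.12432]
  R  [-0.36287 -0.16715 +0.91673]
t = (-0.28924, -0.10875, +0.60324) m
tr R = 2.820743; θ = arccos((tr R − 1)/2) = 0.426616 rad = 24.443°
axis k = ((R−Rᵀ)₃₂, (R−Rᵀ)₁₃, (R−Rᵀ)₂₁) / (2 sinθ) = (-0.352187, +0.897241, -0.266312)
rvec = θ·k = (-0.150248, +0.382777, -0.113613)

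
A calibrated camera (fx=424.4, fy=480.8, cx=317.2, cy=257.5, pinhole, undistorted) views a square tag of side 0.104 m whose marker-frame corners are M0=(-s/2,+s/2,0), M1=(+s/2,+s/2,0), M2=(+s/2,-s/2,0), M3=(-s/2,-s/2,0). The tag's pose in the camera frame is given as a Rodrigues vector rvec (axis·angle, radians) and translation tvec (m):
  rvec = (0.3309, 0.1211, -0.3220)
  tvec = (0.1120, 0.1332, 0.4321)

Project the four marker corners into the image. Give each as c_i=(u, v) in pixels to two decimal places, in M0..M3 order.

Intrinsics K: fx=424.4, fy=480.8, cx=317.2, cy=257.5
Marker side s = 0.104 m; corners in marker frame (Z=0):
  M0 = (-0.0520, +0.0520, 0)
  M1 = (+0.0520, +0.0520, 0)
  M2 = (+0.0520, -0.0520, 0)
  M3 = (-0.0520, -0.0520, 0)
rvec = (0.3309, 0.1211, -0.3220), |rvec| = θ = 0.47733 rad = 27.349°
Rodrigues: sinθ=0.45941, 1−cosθ=0.11178; R = I + sinθ·[k]× + (1−cosθ)·[k]×²:
    [+0.94194 +0.32957 +0.06428]
    [-0.29025 +0.89542 -0.33761]
    [-0.16882 +0.29935 +0.93909]
t = (0.1120, 0.1332, 0.4321) m
M0: Pc = R·M0+t = (+0.08016, +0.19485, +0.45644); u = 424.4·(+0.08016)/0.45644 + 317.2 = 391.7293, v = 480.8·(+0.19485)/0.45644 + 257.5 = 462.7520
M1: Pc = R·M1+t = (+0.17812, +0.16467, +0.43889); u = 424.4·(+0.17812)/0.43889 + 317.2 = 489.4390, v = 480.8·(+0.16467)/0.43889 + 257.5 = 437.8942
M2: Pc = R·M2+t = (+0.14384, +0.07155, +0.40776); u = 424.4·(+0.14384)/0.40776 + 317.2 = 466.9151, v = 480.8·(+0.07155)/0.40776 + 257.5 = 341.8616
M3: Pc = R·M3+t = (+0.04588, +0.10173, +0.42531); u = 424.4·(+0.04588)/0.42531 + 317.2 = 362.9830, v = 480.8·(+0.10173)/0.42531 + 257.5 = 372.5034

c0=(391.73, 462.75) c1=(489.44, 437.89) c2=(466.92, 341.86) c3=(362.98, 372.50)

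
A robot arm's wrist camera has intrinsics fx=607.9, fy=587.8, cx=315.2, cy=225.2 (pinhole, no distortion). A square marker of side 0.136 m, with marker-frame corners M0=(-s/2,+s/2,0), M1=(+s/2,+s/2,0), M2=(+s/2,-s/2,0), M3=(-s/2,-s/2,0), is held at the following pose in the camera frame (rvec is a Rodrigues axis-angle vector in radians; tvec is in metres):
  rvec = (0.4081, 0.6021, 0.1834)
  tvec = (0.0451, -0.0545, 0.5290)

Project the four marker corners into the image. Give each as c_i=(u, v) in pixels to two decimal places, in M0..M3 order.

c0=(301.44, 213.00) c1=(427.81, 254.77) c2=(450.54, 103.07) c3=(307.60, 76.53)

Intrinsics K: fx=607.9, fy=587.8, cx=315.2, cy=225.2
Marker side s = 0.136 m; corners in marker frame (Z=0):
  M0 = (-0.0680, +0.0680, 0)
  M1 = (+0.0680, +0.0680, 0)
  M2 = (+0.0680, -0.0680, 0)
  M3 = (-0.0680, -0.0680, 0)
rvec = (0.4081, 0.6021, 0.1834), |rvec| = θ = 0.75014 rad = 42.980°
Rodrigues: sinθ=0.68174, 1−cosθ=0.26840; R = I + sinθ·[k]× + (1−cosθ)·[k]×²:
    [+0.81104 -0.04947 +0.58290]
    [+0.28388 +0.90452 -0.31822]
    [-0.51150 +0.42356 +0.74764]
t = (0.0451, -0.0545, 0.5290) m
M0: Pc = R·M0+t = (-0.01341, -0.01230, +0.59258); u = 607.9·(-0.01341)/0.59258 + 315.2 = 301.4387, v = 587.8·(-0.01230)/0.59258 + 225.2 = 213.0024
M1: Pc = R·M1+t = (+0.09689, +0.02631, +0.52302); u = 607.9·(+0.09689)/0.52302 + 315.2 = 427.8097, v = 587.8·(+0.02631)/0.52302 + 225.2 = 254.7698
M2: Pc = R·M2+t = (+0.10361, -0.09670, +0.46542); u = 607.9·(+0.10361)/0.46542 + 315.2 = 450.5356, v = 587.8·(-0.09670)/0.46542 + 225.2 = 103.0682
M3: Pc = R·M3+t = (-0.00669, -0.13531, +0.53498); u = 607.9·(-0.00669)/0.53498 + 315.2 = 307.6024, v = 587.8·(-0.13531)/0.53498 + 225.2 = 76.5293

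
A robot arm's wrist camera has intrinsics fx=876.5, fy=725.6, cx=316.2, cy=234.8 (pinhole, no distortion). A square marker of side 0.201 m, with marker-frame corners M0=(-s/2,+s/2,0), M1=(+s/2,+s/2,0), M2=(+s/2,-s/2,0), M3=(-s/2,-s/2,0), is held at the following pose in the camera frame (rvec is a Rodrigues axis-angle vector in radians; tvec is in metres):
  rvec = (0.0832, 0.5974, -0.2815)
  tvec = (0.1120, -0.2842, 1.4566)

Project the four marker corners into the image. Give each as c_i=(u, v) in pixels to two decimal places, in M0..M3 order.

Intrinsics K: fx=876.5, fy=725.6, cx=316.2, cy=234.8
Marker side s = 0.201 m; corners in marker frame (Z=0):
  M0 = (-0.1005, +0.1005, 0)
  M1 = (+0.1005, +0.1005, 0)
  M2 = (+0.1005, -0.1005, 0)
  M3 = (-0.1005, -0.1005, 0)
rvec = (0.0832, 0.5974, -0.2815), |rvec| = θ = 0.66562 rad = 38.137°
Rodrigues: sinθ=0.61755, 1−cosθ=0.21347; R = I + sinθ·[k]× + (1−cosθ)·[k]×²:
    [+0.78987 +0.28512 +0.54297]
    [-0.23722 +0.95849 -0.15822]
    [-0.56554 -0.00383 +0.82471]
t = (0.1120, -0.2842, 1.4566) m
M0: Pc = R·M0+t = (+0.06127, -0.16403, +1.51305); u = 876.5·(+0.06127)/1.51305 + 316.2 = 351.6947, v = 725.6·(-0.16403)/1.51305 + 234.8 = 156.1369
M1: Pc = R·M1+t = (+0.22004, -0.21171, +1.39938); u = 876.5·(+0.22004)/1.39938 + 316.2 = 454.0195, v = 725.6·(-0.21171)/1.39938 + 234.8 = 125.0234
M2: Pc = R·M2+t = (+0.16273, -0.40437, +1.40015); u = 876.5·(+0.16273)/1.40015 + 316.2 = 418.0683, v = 725.6·(-0.40437)/1.40015 + 234.8 = 25.2438
M3: Pc = R·M3+t = (+0.00396, -0.35669, +1.51382); u = 876.5·(+0.00396)/1.51382 + 316.2 = 318.4951, v = 725.6·(-0.35669)/1.51382 + 234.8 = 63.8340

c0=(351.69, 156.14) c1=(454.02, 125.02) c2=(418.07, 25.24) c3=(318.50, 63.83)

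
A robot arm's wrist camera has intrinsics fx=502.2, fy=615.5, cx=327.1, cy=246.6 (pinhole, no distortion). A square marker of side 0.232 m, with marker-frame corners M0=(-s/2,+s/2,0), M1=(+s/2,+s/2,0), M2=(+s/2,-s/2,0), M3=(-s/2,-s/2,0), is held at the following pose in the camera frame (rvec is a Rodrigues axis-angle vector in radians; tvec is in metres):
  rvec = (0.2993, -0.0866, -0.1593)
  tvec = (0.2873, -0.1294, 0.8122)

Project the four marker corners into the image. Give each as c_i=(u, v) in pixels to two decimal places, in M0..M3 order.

Intrinsics K: fx=502.2, fy=615.5, cx=327.1, cy=246.6
Marker side s = 0.232 m; corners in marker frame (Z=0):
  M0 = (-0.1160, +0.1160, 0)
  M1 = (+0.1160, +0.1160, 0)
  M2 = (+0.1160, -0.1160, 0)
  M3 = (-0.1160, -0.1160, 0)
rvec = (0.2993, -0.0866, -0.1593), |rvec| = θ = 0.34994 rad = 20.050°
Rodrigues: sinθ=0.34284, 1−cosθ=0.06061; R = I + sinθ·[k]× + (1−cosθ)·[k]×²:
    [+0.98373 +0.14324 -0.10844]
    [-0.16890 +0.94311 -0.28640]
    [+0.06125 +0.30006 +0.95195]
t = (0.2873, -0.1294, 0.8122) m
M0: Pc = R·M0+t = (+0.18980, -0.00041, +0.83990); u = 502.2·(+0.18980)/0.83990 + 327.1 = 440.5885, v = 615.5·(-0.00041)/0.83990 + 246.6 = 246.3012
M1: Pc = R·M1+t = (+0.41803, -0.03959, +0.85411); u = 502.2·(+0.41803)/0.85411 + 327.1 = 572.8923, v = 615.5·(-0.03959)/0.85411 + 246.6 = 218.0689
M2: Pc = R·M2+t = (+0.38480, -0.25839, +0.78450); u = 502.2·(+0.38480)/0.78450 + 327.1 = 573.4293, v = 615.5·(-0.25839)/0.78450 + 246.6 = 43.8711
M3: Pc = R·M3+t = (+0.15657, -0.21921, +0.77029); u = 502.2·(+0.15657)/0.77029 + 327.1 = 429.1789, v = 615.5·(-0.21921)/0.77029 + 246.6 = 71.4415

c0=(440.59, 246.30) c1=(572.89, 218.07) c2=(573.43, 43.87) c3=(429.18, 71.44)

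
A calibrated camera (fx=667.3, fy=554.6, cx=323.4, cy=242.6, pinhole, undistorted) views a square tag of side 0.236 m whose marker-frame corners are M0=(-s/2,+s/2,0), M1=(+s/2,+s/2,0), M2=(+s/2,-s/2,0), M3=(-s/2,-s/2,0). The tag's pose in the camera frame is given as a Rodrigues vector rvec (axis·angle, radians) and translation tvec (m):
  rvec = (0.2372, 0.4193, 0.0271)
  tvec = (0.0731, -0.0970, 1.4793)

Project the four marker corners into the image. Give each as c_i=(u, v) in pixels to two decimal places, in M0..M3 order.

c0=(309.66, 245.77) c1=(407.32, 252.68) c2=(408.07, 162.49) c3=(306.77, 161.00)

Intrinsics K: fx=667.3, fy=554.6, cx=323.4, cy=242.6
Marker side s = 0.236 m; corners in marker frame (Z=0):
  M0 = (-0.1180, +0.1180, 0)
  M1 = (+0.1180, +0.1180, 0)
  M2 = (+0.1180, -0.1180, 0)
  M3 = (-0.1180, -0.1180, 0)
rvec = (0.2372, 0.4193, 0.0271), |rvec| = θ = 0.48250 rad = 27.645°
Rodrigues: sinθ=0.46400, 1−cosθ=0.11416; R = I + sinθ·[k]× + (1−cosθ)·[k]×²:
    [+0.91343 +0.02271 +0.40637]
    [+0.07483 +0.97205 -0.22253]
    [-0.40007 +0.23367 +0.88620]
t = (0.0731, -0.0970, 1.4793) m
M0: Pc = R·M0+t = (-0.03200, +0.00887, +1.55408); u = 667.3·(-0.03200)/1.55408 + 323.4 = 309.6578, v = 554.6·(+0.00887)/1.55408 + 242.6 = 245.7660
M1: Pc = R·M1+t = (+0.18356, +0.02653, +1.45967); u = 667.3·(+0.18356)/1.45967 + 323.4 = 407.3181, v = 554.6·(+0.02653)/1.45967 + 242.6 = 252.6809
M2: Pc = R·M2+t = (+0.17820, -0.20287, +1.40452); u = 667.3·(+0.17820)/1.40452 + 323.4 = 408.0666, v = 554.6·(-0.20287)/1.40452 + 242.6 = 162.4924
M3: Pc = R·M3+t = (-0.03736, -0.22053, +1.49893); u = 667.3·(-0.03736)/1.49893 + 323.4 = 306.7661, v = 554.6·(-0.22053)/1.49893 + 242.6 = 161.0040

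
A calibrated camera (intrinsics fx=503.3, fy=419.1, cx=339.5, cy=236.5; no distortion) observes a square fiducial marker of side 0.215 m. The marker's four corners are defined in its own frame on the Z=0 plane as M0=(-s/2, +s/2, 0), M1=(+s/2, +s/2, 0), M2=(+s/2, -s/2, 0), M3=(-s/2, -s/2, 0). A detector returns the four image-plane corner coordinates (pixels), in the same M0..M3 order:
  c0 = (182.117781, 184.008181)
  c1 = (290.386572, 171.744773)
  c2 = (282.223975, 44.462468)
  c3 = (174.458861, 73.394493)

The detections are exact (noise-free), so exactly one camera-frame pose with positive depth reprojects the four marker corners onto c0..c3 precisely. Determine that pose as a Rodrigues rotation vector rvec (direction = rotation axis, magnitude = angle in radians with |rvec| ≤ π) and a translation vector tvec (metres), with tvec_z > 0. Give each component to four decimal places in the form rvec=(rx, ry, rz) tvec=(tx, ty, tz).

rvec=(0.0326, 0.5170, -0.0453) tvec=(-0.1685, -0.2138, 0.7643)

Intrinsics K: fx=503.3, fy=419.1, cx=339.5, cy=236.5
Marker side s = 0.215 m; corners in marker frame (Z=0):
  M0 = (-0.1075, +0.1075, 0)
  M1 = (+0.1075, +0.1075, 0)
  M2 = (+0.1075, -0.1075, 0)
  M3 = (-0.1075, -0.1075, 0)
Detected image corners:
  c0 = (182.117781, 184.008181) px
  c1 = (290.386572, 171.744773) px
  c2 = (282.223975, 44.462468) px
  c3 = (174.458861, 73.394493) px
Planar DLT: solve 8×8 A·h = b for H (H[2,2]=1):
  H  [+352.03484 +42.68738 +228.54939]
  H  [-172.34170 +553.59428 +119.28360]
  H  [-0.64733 +0.02572 +1.00000]
B = K⁻¹H; ‖b₁‖=1.308392, ‖b₂‖=1.308392; λ = 2/(‖b₁‖+‖b₂‖) = 0.764297, sign → tz>0 ⇒ λ=+0.764297
r₁ = λ·B[:,0] = (+0.86832,-0.03510,-0.49475); r₂ = λ·B[:,1] = (+0.05156,+0.99848,+0.01966)
r₃ = r₁×r₂ = (+0.49331,-0.04258,+0.86881); SVD([r₁ r₂ r₃]) → R = UVᵀ:
  R  [+0.86832 +0.05156 +0.49331]
  R  [-0.03510 +0.99848 -0.04258]
  R  [-0.49475 +0.01966 +0.86881]
t = (-0.16849, -0.21376, +0.76430) m
tr R = 2.735612; θ = arccos((tr R − 1)/2) = 0.520026 rad = 29.795°
axis k = ((R−Rᵀ)₃₂, (R−Rᵀ)₁₃, (R−Rᵀ)₂₁) / (2 sinθ) = (+0.062626, +0.994220, -0.087206)
rvec = θ·k = (+0.032567, +0.517021, -0.045349)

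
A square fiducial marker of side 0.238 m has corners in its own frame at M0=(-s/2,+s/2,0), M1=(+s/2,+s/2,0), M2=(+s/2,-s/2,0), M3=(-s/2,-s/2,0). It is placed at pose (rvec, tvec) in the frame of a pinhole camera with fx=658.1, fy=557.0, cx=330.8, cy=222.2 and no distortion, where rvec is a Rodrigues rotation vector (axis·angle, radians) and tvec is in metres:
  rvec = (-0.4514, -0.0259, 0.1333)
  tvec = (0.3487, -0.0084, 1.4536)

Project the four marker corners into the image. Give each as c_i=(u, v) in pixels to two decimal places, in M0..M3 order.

c0=(432.26, 254.65) c1=(543.12, 267.37) c2=(541.23, 185.75) c3=(438.02, 173.96)

Intrinsics K: fx=658.1, fy=557.0, cx=330.8, cy=222.2
Marker side s = 0.238 m; corners in marker frame (Z=0):
  M0 = (-0.1190, +0.1190, 0)
  M1 = (+0.1190, +0.1190, 0)
  M2 = (+0.1190, -0.1190, 0)
  M3 = (-0.1190, -0.1190, 0)
rvec = (-0.4514, -0.0259, 0.1333), |rvec| = θ = 0.47138 rad = 27.008°
Rodrigues: sinθ=0.45412, 1−cosθ=0.10906; R = I + sinθ·[k]× + (1−cosθ)·[k]×²:
    [+0.99095 -0.12268 -0.05448]
    [+0.13416 +0.89127 +0.43317]
    [-0.00458 -0.43656 +0.89966]
t = (0.3487, -0.0084, 1.4536) m
M0: Pc = R·M0+t = (+0.21618, +0.08170, +1.40219); u = 658.1·(+0.21618)/1.40219 + 330.8 = 432.2601, v = 557.0·(+0.08170)/1.40219 + 222.2 = 254.6527
M1: Pc = R·M1+t = (+0.45202, +0.11363, +1.40110); u = 658.1·(+0.45202)/1.40110 + 330.8 = 543.1162, v = 557.0·(+0.11363)/1.40110 + 222.2 = 267.3712
M2: Pc = R·M2+t = (+0.48122, -0.09850, +1.50501); u = 658.1·(+0.48122)/1.50501 + 330.8 = 541.2259, v = 557.0·(-0.09850)/1.50501 + 222.2 = 185.7466
M3: Pc = R·M3+t = (+0.24538, -0.13043, +1.50610); u = 658.1·(+0.24538)/1.50610 + 330.8 = 438.0188, v = 557.0·(-0.13043)/1.50610 + 222.2 = 173.9646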